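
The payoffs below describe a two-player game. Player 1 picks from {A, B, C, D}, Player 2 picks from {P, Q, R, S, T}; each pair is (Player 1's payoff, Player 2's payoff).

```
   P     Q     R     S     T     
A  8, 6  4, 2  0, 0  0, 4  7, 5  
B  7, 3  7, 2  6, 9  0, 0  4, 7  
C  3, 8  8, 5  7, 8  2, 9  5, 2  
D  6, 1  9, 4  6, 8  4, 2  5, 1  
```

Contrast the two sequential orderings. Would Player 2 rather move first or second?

If Player 1 leads: Player 2's best replies are A→P, B→R, C→S, D→R; Player 1's induced payoffs 8, 6, 2, 6; outcome (A, P), payoffs (8, 6).
If Player 2 leads: Player 1's best replies are P→A, Q→D, R→C, S→D, T→A; Player 2's induced payoffs 6, 4, 8, 2, 5; outcome (C, R), payoffs (7, 8).
Player 2 gets 8 moving first and 6 moving second, so Player 2 prefers to move first.

first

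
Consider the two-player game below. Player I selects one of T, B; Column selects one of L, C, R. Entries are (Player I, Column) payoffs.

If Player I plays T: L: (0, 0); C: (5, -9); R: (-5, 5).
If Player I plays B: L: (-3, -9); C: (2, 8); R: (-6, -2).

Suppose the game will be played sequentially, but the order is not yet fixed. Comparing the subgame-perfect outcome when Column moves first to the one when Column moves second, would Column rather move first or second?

If Player I leads: Column's best replies are T→R, B→C; Player I's induced payoffs -5, 2; outcome (B, C), payoffs (2, 8).
If Column leads: Player I's best replies are L→T, C→T, R→T; Column's induced payoffs 0, -9, 5; outcome (T, R), payoffs (-5, 5).
Column gets 5 moving first and 8 moving second, so Column prefers to move second.

second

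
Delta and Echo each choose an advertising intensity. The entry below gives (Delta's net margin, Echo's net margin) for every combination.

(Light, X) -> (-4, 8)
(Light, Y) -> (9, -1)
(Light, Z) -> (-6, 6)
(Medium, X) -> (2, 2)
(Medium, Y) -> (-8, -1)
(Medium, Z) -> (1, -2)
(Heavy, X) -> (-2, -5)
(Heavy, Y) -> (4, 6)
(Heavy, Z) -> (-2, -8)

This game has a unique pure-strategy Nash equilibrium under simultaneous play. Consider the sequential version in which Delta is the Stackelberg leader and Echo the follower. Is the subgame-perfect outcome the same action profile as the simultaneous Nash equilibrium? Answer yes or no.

Echo best-responds to each possible Delta move:
- Light: BR = X, leader payoff -4.
- Medium: BR = X, leader payoff 2.
- Heavy: BR = Y, leader payoff 4.
Delta's induced payoffs are -4, 2, 4, so Delta commits to Heavy. Subgame-perfect outcome: (Heavy, Y) with payoffs (4, 6).
Now find the simultaneous Nash equilibrium.
Delta's best replies: X→Medium; Y→Light; Z→Medium.
Echo's best replies: Light→X; Medium→X; Heavy→Y.
Only (Medium, X) has each player best-responding; Nash payoffs (2, 2).
Sequential outcome (Heavy, Y) differs from the Nash profile (Medium, X).

no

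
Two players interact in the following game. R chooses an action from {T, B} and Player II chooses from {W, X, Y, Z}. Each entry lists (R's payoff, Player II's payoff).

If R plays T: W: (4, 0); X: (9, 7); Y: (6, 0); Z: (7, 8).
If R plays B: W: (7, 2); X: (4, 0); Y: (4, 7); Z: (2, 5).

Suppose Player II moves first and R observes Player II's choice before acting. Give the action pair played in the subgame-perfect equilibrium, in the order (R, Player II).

Backward induction with Player II moving first.
- W → R plays B (best of 4, 7); Player II gets 2.
- X → R plays T (best of 9, 4); Player II gets 7.
- Y → R plays T (best of 6, 4); Player II gets 0.
- Z → R plays T (best of 7, 2); Player II gets 8.
Among 2, 7, 0, 8, the best is 8 at Z. Subgame-perfect outcome: (T, Z) with payoffs (7, 8).

(T, Z)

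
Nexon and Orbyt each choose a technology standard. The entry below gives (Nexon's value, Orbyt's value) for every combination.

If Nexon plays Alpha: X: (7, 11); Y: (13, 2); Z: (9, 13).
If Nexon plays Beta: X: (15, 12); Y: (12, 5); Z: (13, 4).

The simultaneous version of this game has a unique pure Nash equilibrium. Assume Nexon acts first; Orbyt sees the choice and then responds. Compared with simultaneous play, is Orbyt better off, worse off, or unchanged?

Backward induction with Nexon moving first.
- Alpha: Orbyt compares 11, 2, 13 and picks Z; Nexon would get 9.
- Beta: Orbyt compares 12, 5, 4 and picks X; Nexon would get 15.
Nexon's induced payoffs are 9, 15, so Nexon commits to Beta. Subgame-perfect outcome: (Beta, X) with payoffs (15, 12).
Now find the simultaneous Nash equilibrium.
Nexon's best replies: X→Beta; Y→Alpha; Z→Beta.
Orbyt's best replies: Alpha→Z; Beta→X.
Only (Beta, X) has each player best-responding; Nash payoffs (15, 12).
Orbyt earns 12 sequentially versus 12 at the Nash outcome: unchanged.

unchanged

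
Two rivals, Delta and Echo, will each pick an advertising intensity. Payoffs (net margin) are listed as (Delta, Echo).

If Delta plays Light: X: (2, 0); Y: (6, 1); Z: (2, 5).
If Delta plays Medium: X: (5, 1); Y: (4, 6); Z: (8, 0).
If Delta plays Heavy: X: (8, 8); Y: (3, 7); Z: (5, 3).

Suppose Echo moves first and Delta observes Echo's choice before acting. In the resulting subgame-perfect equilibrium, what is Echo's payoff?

Work backward from Delta's decision.
- X: BR = Heavy, leader payoff 8.
- Y: BR = Light, leader payoff 1.
- Z: BR = Medium, leader payoff 0.
Maximizing over 8, 1, 0, Echo chooses X. Subgame-perfect outcome: (Heavy, X) with payoffs (8, 8).

8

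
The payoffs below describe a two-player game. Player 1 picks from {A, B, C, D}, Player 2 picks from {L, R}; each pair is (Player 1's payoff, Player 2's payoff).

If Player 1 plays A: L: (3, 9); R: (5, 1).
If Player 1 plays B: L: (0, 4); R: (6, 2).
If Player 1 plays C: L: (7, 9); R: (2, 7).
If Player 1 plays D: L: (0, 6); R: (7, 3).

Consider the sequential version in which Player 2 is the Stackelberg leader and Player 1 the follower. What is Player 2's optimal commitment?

L

Work backward from Player 1's decision.
- L: BR = C, leader payoff 9.
- R: BR = D, leader payoff 3.
Among 9, 3, the best is 9 at L. Subgame-perfect outcome: (C, L) with payoffs (7, 9).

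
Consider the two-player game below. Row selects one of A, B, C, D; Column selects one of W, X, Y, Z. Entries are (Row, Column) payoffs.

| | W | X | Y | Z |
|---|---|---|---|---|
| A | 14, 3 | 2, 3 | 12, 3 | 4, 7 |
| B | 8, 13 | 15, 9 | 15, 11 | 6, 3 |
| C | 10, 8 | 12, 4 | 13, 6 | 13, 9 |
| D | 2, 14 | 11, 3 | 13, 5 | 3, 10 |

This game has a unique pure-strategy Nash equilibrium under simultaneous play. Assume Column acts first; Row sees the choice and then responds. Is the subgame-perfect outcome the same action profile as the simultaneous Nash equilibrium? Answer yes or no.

no

Solve by backward induction (Column leads).
- W: BR = A, leader payoff 3.
- X: BR = B, leader payoff 9.
- Y: BR = B, leader payoff 11.
- Z: BR = C, leader payoff 9.
Among 3, 9, 11, 9, the best is 11 at Y. Subgame-perfect outcome: (B, Y) with payoffs (15, 11).
Now find the simultaneous Nash equilibrium.
Row's best replies: W→A; X→B; Y→B; Z→C.
Column's best replies: A→Z; B→W; C→Z; D→W.
Only (C, Z) has each player best-responding; Nash payoffs (13, 9).
Sequential outcome (B, Y) differs from the Nash profile (C, Z).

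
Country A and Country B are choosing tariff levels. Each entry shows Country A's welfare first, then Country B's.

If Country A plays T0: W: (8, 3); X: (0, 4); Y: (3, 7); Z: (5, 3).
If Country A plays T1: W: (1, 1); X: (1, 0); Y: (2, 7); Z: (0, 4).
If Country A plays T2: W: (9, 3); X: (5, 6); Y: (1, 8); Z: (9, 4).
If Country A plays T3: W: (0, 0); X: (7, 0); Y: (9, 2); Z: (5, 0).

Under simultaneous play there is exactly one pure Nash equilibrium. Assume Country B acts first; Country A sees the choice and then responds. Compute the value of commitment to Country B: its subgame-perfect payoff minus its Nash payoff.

Country A best-responds to each possible Country B move:
- W → Country A plays T2 (best of 8, 1, 9, 0); Country B gets 3.
- X → Country A plays T3 (best of 0, 1, 5, 7); Country B gets 0.
- Y → Country A plays T3 (best of 3, 2, 1, 9); Country B gets 2.
- Z → Country A plays T2 (best of 5, 0, 9, 5); Country B gets 4.
Maximizing over 3, 0, 2, 4, Country B chooses Z. Subgame-perfect outcome: (T2, Z) with payoffs (9, 4).
Now find the simultaneous Nash equilibrium.
Country A's best replies: W→T2; X→T3; Y→T3; Z→T2.
Country B's best replies: T0→Y; T1→Y; T2→Y; T3→Y.
Only (T3, Y) has each player best-responding; Nash payoffs (9, 2).
Country B's commitment gain: 4 − 2 = 2.

2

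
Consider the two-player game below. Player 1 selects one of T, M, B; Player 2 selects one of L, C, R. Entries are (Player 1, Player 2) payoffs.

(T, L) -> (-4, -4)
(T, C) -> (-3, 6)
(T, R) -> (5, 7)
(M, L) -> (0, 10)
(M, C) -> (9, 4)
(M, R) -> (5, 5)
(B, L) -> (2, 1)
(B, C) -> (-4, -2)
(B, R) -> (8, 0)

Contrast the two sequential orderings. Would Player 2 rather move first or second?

second

If Player 1 leads: Player 2's best replies are T→R, M→L, B→L; Player 1's induced payoffs 5, 0, 2; outcome (T, R), payoffs (5, 7).
If Player 2 leads: Player 1's best replies are L→B, C→M, R→B; Player 2's induced payoffs 1, 4, 0; outcome (M, C), payoffs (9, 4).
Player 2 gets 4 moving first and 7 moving second, so Player 2 prefers to move second.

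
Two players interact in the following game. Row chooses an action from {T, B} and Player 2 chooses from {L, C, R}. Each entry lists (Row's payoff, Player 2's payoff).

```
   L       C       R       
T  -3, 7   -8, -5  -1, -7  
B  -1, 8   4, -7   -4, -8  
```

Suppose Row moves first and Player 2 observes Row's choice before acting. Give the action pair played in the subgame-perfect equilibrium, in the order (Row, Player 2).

Solve by backward induction (Row leads).
- T: BR = L, leader payoff -3.
- B: BR = L, leader payoff -1.
Maximizing over -3, -1, Row chooses B. Subgame-perfect outcome: (B, L) with payoffs (-1, 8).

(B, L)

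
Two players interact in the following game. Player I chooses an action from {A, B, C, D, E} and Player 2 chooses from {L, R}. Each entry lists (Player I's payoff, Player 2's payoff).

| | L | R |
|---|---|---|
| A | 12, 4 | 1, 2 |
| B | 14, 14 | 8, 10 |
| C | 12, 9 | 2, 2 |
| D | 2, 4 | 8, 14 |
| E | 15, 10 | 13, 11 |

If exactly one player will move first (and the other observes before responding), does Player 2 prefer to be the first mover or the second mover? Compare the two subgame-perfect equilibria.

If Player I leads: Player 2's best replies are A→L, B→L, C→L, D→R, E→R; Player I's induced payoffs 12, 14, 12, 8, 13; outcome (B, L), payoffs (14, 14).
If Player 2 leads: Player I's best replies are L→E, R→E; Player 2's induced payoffs 10, 11; outcome (E, R), payoffs (13, 11).
Player 2 gets 11 moving first and 14 moving second, so Player 2 prefers to move second.

second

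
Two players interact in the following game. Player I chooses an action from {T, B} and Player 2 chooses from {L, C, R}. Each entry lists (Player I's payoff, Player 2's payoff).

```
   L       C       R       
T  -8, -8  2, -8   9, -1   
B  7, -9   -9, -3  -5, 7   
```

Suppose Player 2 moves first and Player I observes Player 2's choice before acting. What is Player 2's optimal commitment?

Work backward from Player I's decision.
- L: Player I compares -8, 7 and picks B; Player 2 would get -9.
- C: Player I compares 2, -9 and picks T; Player 2 would get -8.
- R: Player I compares 9, -5 and picks T; Player 2 would get -1.
Player 2's induced payoffs are -9, -8, -1, so Player 2 commits to R. Subgame-perfect outcome: (T, R) with payoffs (9, -1).

R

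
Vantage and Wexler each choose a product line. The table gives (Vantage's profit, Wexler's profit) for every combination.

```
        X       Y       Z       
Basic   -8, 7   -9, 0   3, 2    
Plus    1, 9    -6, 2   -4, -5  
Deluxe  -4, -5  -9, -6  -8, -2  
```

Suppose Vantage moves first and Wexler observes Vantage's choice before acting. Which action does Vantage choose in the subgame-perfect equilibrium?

Plus

Wexler best-responds to each possible Vantage move:
- Basic: Wexler compares 7, 0, 2 and picks X; Vantage would get -8.
- Plus: Wexler compares 9, 2, -5 and picks X; Vantage would get 1.
- Deluxe: Wexler compares -5, -6, -2 and picks Z; Vantage would get -8.
Vantage's induced payoffs are -8, 1, -8, so Vantage commits to Plus. Subgame-perfect outcome: (Plus, X) with payoffs (1, 9).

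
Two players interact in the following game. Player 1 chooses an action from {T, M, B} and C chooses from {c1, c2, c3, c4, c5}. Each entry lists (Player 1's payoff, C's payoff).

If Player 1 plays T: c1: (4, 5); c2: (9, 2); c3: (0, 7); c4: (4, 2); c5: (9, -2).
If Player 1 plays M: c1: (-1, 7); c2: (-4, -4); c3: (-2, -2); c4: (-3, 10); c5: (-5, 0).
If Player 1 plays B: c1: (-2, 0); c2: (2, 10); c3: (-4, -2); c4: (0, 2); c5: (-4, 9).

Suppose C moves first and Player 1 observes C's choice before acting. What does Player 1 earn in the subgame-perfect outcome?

Work backward from Player 1's decision.
- c1: Player 1 compares 4, -1, -2 and picks T; C would get 5.
- c2: Player 1 compares 9, -4, 2 and picks T; C would get 2.
- c3: Player 1 compares 0, -2, -4 and picks T; C would get 7.
- c4: Player 1 compares 4, -3, 0 and picks T; C would get 2.
- c5: Player 1 compares 9, -5, -4 and picks T; C would get -2.
C's induced payoffs are 5, 2, 7, 2, -2, so C commits to c3. Subgame-perfect outcome: (T, c3) with payoffs (0, 7).

0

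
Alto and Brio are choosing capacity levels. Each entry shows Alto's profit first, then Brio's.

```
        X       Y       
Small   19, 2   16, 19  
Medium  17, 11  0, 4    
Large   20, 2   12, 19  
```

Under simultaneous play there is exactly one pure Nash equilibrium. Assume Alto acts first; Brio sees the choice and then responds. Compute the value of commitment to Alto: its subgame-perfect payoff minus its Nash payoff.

1

Backward induction with Alto moving first.
- Small: BR = Y, leader payoff 16.
- Medium: BR = X, leader payoff 17.
- Large: BR = Y, leader payoff 12.
Maximizing over 16, 17, 12, Alto chooses Medium. Subgame-perfect outcome: (Medium, X) with payoffs (17, 11).
For the simultaneous game, intersect best replies.
Alto's best replies: X→Large; Y→Small.
Brio's best replies: Small→Y; Medium→X; Large→Y.
Only (Small, Y) has each player best-responding; Nash payoffs (16, 19).
Alto's commitment gain: 17 − 16 = 1.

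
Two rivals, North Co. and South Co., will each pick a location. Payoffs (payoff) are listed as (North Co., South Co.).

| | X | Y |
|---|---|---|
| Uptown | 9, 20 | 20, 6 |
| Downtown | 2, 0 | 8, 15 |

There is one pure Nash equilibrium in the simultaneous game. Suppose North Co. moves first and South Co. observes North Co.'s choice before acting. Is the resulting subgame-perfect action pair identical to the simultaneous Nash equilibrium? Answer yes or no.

Backward induction with North Co. moving first.
- Uptown: South Co. compares 20, 6 and picks X; North Co. would get 9.
- Downtown: South Co. compares 0, 15 and picks Y; North Co. would get 8.
Maximizing over 9, 8, North Co. chooses Uptown. Subgame-perfect outcome: (Uptown, X) with payoffs (9, 20).
For the simultaneous game, intersect best replies.
North Co.'s best replies: X→Uptown; Y→Uptown.
South Co.'s best replies: Uptown→X; Downtown→Y.
Only (Uptown, X) has each player best-responding; Nash payoffs (9, 20).
Sequential outcome (Uptown, X) coincides with the Nash profile (Uptown, X).

yes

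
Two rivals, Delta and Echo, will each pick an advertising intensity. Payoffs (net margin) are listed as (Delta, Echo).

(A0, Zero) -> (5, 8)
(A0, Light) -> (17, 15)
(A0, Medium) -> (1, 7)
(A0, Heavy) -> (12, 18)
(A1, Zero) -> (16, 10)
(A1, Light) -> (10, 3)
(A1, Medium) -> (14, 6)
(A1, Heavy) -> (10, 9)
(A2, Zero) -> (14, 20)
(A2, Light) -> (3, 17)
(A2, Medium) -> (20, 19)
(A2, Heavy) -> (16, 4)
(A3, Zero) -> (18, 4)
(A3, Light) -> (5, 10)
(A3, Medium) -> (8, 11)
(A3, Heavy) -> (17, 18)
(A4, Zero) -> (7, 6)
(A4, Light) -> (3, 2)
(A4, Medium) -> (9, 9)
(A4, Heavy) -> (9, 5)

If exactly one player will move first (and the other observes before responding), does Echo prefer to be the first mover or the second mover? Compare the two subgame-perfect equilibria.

first

If Delta leads: Echo's best replies are A0→Heavy, A1→Zero, A2→Zero, A3→Heavy, A4→Medium; Delta's induced payoffs 12, 16, 14, 17, 9; outcome (A3, Heavy), payoffs (17, 18).
If Echo leads: Delta's best replies are Zero→A3, Light→A0, Medium→A2, Heavy→A3; Echo's induced payoffs 4, 15, 19, 18; outcome (A2, Medium), payoffs (20, 19).
Echo gets 19 moving first and 18 moving second, so Echo prefers to move first.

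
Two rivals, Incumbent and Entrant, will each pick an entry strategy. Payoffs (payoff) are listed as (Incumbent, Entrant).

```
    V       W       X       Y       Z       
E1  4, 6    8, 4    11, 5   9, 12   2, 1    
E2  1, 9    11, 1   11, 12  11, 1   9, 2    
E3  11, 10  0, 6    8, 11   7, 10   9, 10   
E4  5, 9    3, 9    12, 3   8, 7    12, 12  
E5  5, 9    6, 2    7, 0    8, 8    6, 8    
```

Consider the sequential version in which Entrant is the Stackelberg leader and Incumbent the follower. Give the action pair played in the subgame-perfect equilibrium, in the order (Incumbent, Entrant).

(E4, Z)

Solve by backward induction (Entrant leads).
- V → Incumbent plays E3 (best of 4, 1, 11, 5, 5); Entrant gets 10.
- W → Incumbent plays E2 (best of 8, 11, 0, 3, 6); Entrant gets 1.
- X → Incumbent plays E4 (best of 11, 11, 8, 12, 7); Entrant gets 3.
- Y → Incumbent plays E2 (best of 9, 11, 7, 8, 8); Entrant gets 1.
- Z → Incumbent plays E4 (best of 2, 9, 9, 12, 6); Entrant gets 12.
Maximizing over 10, 1, 3, 1, 12, Entrant chooses Z. Subgame-perfect outcome: (E4, Z) with payoffs (12, 12).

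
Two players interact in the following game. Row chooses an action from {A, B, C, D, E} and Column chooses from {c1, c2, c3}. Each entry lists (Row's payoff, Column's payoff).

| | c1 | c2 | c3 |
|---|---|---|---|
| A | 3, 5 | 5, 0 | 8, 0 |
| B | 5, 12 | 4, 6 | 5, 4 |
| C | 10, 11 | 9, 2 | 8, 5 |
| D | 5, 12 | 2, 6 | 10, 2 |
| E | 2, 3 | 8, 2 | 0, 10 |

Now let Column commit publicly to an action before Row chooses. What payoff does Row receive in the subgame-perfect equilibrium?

10

Solve by backward induction (Column leads).
- c1: Row compares 3, 5, 10, 5, 2 and picks C; Column would get 11.
- c2: Row compares 5, 4, 9, 2, 8 and picks C; Column would get 2.
- c3: Row compares 8, 5, 8, 10, 0 and picks D; Column would get 2.
Among 11, 2, 2, the best is 11 at c1. Subgame-perfect outcome: (C, c1) with payoffs (10, 11).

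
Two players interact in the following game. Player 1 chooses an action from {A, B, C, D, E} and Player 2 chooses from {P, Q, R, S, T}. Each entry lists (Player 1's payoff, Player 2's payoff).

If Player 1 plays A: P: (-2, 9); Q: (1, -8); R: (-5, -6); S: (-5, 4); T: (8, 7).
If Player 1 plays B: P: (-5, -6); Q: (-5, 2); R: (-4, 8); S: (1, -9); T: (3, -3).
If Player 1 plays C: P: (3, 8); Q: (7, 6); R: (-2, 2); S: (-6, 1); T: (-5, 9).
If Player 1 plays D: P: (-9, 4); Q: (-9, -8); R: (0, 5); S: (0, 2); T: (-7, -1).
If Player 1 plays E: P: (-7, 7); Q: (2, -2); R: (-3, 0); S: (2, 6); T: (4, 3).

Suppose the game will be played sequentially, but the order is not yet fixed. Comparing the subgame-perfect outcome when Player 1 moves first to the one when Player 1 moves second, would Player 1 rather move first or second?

If Player 1 leads: Player 2's best replies are A→P, B→R, C→T, D→R, E→P; Player 1's induced payoffs -2, -4, -5, 0, -7; outcome (D, R), payoffs (0, 5).
If Player 2 leads: Player 1's best replies are P→C, Q→C, R→D, S→E, T→A; Player 2's induced payoffs 8, 6, 5, 6, 7; outcome (C, P), payoffs (3, 8).
Player 1 gets 0 moving first and 3 moving second, so Player 1 prefers to move second.

second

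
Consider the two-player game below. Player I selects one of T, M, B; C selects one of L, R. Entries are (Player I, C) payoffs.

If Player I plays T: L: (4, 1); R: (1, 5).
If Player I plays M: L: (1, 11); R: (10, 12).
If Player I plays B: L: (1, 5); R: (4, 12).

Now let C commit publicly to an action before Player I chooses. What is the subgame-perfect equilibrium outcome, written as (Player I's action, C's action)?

(M, R)

Work backward from Player I's decision.
- L: BR = T, leader payoff 1.
- R: BR = M, leader payoff 12.
Among 1, 12, the best is 12 at R. Subgame-perfect outcome: (M, R) with payoffs (10, 12).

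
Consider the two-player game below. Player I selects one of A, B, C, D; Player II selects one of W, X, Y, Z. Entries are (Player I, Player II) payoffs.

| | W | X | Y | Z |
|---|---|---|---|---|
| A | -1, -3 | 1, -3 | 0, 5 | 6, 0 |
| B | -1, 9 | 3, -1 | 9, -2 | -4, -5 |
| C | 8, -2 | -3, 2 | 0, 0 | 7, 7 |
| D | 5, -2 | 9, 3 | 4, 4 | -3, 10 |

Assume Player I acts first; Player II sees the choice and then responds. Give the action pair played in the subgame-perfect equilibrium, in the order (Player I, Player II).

(C, Z)

Backward induction with Player I moving first.
- A: Player II compares -3, -3, 5, 0 and picks Y; Player I would get 0.
- B: Player II compares 9, -1, -2, -5 and picks W; Player I would get -1.
- C: Player II compares -2, 2, 0, 7 and picks Z; Player I would get 7.
- D: Player II compares -2, 3, 4, 10 and picks Z; Player I would get -3.
Player I's induced payoffs are 0, -1, 7, -3, so Player I commits to C. Subgame-perfect outcome: (C, Z) with payoffs (7, 7).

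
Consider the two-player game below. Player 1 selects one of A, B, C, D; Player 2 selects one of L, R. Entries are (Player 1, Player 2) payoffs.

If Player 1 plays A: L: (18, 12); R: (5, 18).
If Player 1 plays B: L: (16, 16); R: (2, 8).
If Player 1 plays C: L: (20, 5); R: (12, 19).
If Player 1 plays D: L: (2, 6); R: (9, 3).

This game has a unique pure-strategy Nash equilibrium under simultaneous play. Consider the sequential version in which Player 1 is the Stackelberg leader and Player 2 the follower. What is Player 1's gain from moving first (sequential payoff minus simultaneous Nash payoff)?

4

Work backward from Player 2's decision.
- A: BR = R, leader payoff 5.
- B: BR = L, leader payoff 16.
- C: BR = R, leader payoff 12.
- D: BR = L, leader payoff 2.
Player 1's induced payoffs are 5, 16, 12, 2, so Player 1 commits to B. Subgame-perfect outcome: (B, L) with payoffs (16, 16).
Under simultaneous play:
Player 1's best replies: L→C; R→C.
Player 2's best replies: A→R; B→L; C→R; D→L.
Only (C, R) has each player best-responding; Nash payoffs (12, 19).
Player 1's commitment gain: 16 − 12 = 4.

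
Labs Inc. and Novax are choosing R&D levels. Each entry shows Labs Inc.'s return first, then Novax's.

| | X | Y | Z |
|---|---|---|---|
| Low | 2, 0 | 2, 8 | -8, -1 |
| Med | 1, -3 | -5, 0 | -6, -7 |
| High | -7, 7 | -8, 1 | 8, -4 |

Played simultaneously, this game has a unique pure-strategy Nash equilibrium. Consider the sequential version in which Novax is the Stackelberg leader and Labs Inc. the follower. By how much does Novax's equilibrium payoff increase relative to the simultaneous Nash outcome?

Solve by backward induction (Novax leads).
- X → Labs Inc. plays Low (best of 2, 1, -7); Novax gets 0.
- Y → Labs Inc. plays Low (best of 2, -5, -8); Novax gets 8.
- Z → Labs Inc. plays High (best of -8, -6, 8); Novax gets -4.
Maximizing over 0, 8, -4, Novax chooses Y. Subgame-perfect outcome: (Low, Y) with payoffs (2, 8).
Now find the simultaneous Nash equilibrium.
Labs Inc.'s best replies: X→Low; Y→Low; Z→High.
Novax's best replies: Low→Y; Med→Y; High→X.
The unique mutual best reply is (Low, Y), giving (2, 8).
Novax's commitment gain: 8 − 8 = 0.

0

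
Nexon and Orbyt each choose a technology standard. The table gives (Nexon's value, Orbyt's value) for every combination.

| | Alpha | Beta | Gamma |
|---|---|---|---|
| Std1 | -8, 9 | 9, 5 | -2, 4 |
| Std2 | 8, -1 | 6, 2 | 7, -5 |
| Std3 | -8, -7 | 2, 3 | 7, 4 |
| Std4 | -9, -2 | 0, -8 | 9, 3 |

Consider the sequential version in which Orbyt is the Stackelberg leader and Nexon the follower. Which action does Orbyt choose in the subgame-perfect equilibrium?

Beta

Solve by backward induction (Orbyt leads).
- Alpha → Nexon plays Std2 (best of -8, 8, -8, -9); Orbyt gets -1.
- Beta → Nexon plays Std1 (best of 9, 6, 2, 0); Orbyt gets 5.
- Gamma → Nexon plays Std4 (best of -2, 7, 7, 9); Orbyt gets 3.
Maximizing over -1, 5, 3, Orbyt chooses Beta. Subgame-perfect outcome: (Std1, Beta) with payoffs (9, 5).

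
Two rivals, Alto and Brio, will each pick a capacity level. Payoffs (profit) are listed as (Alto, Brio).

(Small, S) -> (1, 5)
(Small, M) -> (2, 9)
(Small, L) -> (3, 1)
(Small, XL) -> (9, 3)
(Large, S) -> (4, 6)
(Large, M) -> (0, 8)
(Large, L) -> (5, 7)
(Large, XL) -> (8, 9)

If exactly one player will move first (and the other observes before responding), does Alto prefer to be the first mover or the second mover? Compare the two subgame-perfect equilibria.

If Alto leads: Brio's best replies are Small→M, Large→XL; Alto's induced payoffs 2, 8; outcome (Large, XL), payoffs (8, 9).
If Brio leads: Alto's best replies are S→Large, M→Small, L→Large, XL→Small; Brio's induced payoffs 6, 9, 7, 3; outcome (Small, M), payoffs (2, 9).
Alto gets 8 moving first and 2 moving second, so Alto prefers to move first.

first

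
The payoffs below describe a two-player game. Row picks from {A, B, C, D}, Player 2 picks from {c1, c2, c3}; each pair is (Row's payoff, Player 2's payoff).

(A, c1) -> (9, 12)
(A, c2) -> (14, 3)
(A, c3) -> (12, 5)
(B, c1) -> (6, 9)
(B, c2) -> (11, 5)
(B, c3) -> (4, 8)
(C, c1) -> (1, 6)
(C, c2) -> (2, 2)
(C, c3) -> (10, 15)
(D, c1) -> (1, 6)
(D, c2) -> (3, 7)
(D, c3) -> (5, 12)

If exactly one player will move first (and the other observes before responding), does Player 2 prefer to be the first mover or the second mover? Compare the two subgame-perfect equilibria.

second

If Row leads: Player 2's best replies are A→c1, B→c1, C→c3, D→c3; Row's induced payoffs 9, 6, 10, 5; outcome (C, c3), payoffs (10, 15).
If Player 2 leads: Row's best replies are c1→A, c2→A, c3→A; Player 2's induced payoffs 12, 3, 5; outcome (A, c1), payoffs (9, 12).
Player 2 gets 12 moving first and 15 moving second, so Player 2 prefers to move second.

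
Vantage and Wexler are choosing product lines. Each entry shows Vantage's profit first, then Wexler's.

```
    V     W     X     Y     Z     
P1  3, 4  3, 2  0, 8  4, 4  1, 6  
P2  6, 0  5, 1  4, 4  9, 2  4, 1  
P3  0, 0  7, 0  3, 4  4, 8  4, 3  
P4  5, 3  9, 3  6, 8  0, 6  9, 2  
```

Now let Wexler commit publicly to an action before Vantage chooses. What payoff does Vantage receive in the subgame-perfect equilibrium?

6

Vantage best-responds to each possible Wexler move:
- V: Vantage compares 3, 6, 0, 5 and picks P2; Wexler would get 0.
- W: Vantage compares 3, 5, 7, 9 and picks P4; Wexler would get 3.
- X: Vantage compares 0, 4, 3, 6 and picks P4; Wexler would get 8.
- Y: Vantage compares 4, 9, 4, 0 and picks P2; Wexler would get 2.
- Z: Vantage compares 1, 4, 4, 9 and picks P4; Wexler would get 2.
Wexler's induced payoffs are 0, 3, 8, 2, 2, so Wexler commits to X. Subgame-perfect outcome: (P4, X) with payoffs (6, 8).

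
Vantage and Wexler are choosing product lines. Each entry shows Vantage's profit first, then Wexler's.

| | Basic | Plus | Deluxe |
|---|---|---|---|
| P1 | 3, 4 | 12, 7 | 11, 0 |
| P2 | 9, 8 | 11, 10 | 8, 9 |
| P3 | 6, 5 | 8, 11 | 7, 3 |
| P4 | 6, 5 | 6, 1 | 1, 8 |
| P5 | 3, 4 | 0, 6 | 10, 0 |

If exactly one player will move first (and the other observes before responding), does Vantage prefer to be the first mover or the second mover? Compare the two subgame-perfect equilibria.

first

If Vantage leads: Wexler's best replies are P1→Plus, P2→Plus, P3→Plus, P4→Deluxe, P5→Plus; Vantage's induced payoffs 12, 11, 8, 1, 0; outcome (P1, Plus), payoffs (12, 7).
If Wexler leads: Vantage's best replies are Basic→P2, Plus→P1, Deluxe→P1; Wexler's induced payoffs 8, 7, 0; outcome (P2, Basic), payoffs (9, 8).
Vantage gets 12 moving first and 9 moving second, so Vantage prefers to move first.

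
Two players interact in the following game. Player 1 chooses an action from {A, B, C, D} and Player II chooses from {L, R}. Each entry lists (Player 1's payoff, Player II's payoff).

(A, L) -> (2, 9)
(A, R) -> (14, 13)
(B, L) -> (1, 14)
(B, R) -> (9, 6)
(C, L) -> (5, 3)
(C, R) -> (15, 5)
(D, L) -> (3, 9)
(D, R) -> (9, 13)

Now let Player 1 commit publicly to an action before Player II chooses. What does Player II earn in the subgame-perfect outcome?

Player II best-responds to each possible Player 1 move:
- A → Player II plays R (best of 9, 13); Player 1 gets 14.
- B → Player II plays L (best of 14, 6); Player 1 gets 1.
- C → Player II plays R (best of 3, 5); Player 1 gets 15.
- D → Player II plays R (best of 9, 13); Player 1 gets 9.
Among 14, 1, 15, 9, the best is 15 at C. Subgame-perfect outcome: (C, R) with payoffs (15, 5).

5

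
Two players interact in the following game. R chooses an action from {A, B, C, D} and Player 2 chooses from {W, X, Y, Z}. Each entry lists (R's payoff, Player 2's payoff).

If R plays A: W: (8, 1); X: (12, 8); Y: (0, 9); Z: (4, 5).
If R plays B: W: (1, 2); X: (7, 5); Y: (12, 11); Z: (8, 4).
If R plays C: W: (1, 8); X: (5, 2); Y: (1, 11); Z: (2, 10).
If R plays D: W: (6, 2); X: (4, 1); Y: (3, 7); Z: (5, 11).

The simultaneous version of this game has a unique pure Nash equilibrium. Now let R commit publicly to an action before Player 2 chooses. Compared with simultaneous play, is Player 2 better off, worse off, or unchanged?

unchanged

Solve by backward induction (R leads).
- A: BR = Y, leader payoff 0.
- B: BR = Y, leader payoff 12.
- C: BR = Y, leader payoff 1.
- D: BR = Z, leader payoff 5.
Maximizing over 0, 12, 1, 5, R chooses B. Subgame-perfect outcome: (B, Y) with payoffs (12, 11).
Under simultaneous play:
R's best replies: W→A; X→A; Y→B; Z→B.
Player 2's best replies: A→Y; B→Y; C→Y; D→Z.
Only (B, Y) has each player best-responding; Nash payoffs (12, 11).
Player 2 earns 11 sequentially versus 11 at the Nash outcome: unchanged.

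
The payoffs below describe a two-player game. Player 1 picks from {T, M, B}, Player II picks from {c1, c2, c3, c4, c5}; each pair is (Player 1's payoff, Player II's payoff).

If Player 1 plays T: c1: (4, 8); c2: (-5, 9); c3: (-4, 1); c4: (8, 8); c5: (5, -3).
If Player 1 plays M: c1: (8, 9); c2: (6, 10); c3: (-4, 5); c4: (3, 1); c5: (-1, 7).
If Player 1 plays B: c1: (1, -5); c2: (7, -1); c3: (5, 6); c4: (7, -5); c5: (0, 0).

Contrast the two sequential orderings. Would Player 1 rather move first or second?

If Player 1 leads: Player II's best replies are T→c2, M→c2, B→c3; Player 1's induced payoffs -5, 6, 5; outcome (M, c2), payoffs (6, 10).
If Player II leads: Player 1's best replies are c1→M, c2→B, c3→B, c4→T, c5→T; Player II's induced payoffs 9, -1, 6, 8, -3; outcome (M, c1), payoffs (8, 9).
Player 1 gets 6 moving first and 8 moving second, so Player 1 prefers to move second.

second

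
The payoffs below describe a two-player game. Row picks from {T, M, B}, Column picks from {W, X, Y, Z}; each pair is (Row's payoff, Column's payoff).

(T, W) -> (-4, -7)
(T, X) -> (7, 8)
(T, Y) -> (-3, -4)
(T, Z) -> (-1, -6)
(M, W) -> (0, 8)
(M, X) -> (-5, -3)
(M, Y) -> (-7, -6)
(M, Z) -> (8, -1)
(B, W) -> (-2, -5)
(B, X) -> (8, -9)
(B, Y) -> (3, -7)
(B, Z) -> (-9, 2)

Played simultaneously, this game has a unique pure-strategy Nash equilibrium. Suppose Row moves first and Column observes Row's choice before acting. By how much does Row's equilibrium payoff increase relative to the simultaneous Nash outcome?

Backward induction with Row moving first.
- T: Column compares -7, 8, -4, -6 and picks X; Row would get 7.
- M: Column compares 8, -3, -6, -1 and picks W; Row would get 0.
- B: Column compares -5, -9, -7, 2 and picks Z; Row would get -9.
Maximizing over 7, 0, -9, Row chooses T. Subgame-perfect outcome: (T, X) with payoffs (7, 8).
For the simultaneous game, intersect best replies.
Row's best replies: W→M; X→B; Y→B; Z→M.
Column's best replies: T→X; M→W; B→Z.
Only (M, W) has each player best-responding; Nash payoffs (0, 8).
Row's commitment gain: 7 − 0 = 7.

7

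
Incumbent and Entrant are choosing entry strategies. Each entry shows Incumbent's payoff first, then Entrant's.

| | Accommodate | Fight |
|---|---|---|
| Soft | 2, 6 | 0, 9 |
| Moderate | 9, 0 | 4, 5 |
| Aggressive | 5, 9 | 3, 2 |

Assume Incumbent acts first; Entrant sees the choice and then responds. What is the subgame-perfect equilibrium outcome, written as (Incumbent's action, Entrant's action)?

(Aggressive, Accommodate)

Solve by backward induction (Incumbent leads).
- Soft → Entrant plays Fight (best of 6, 9); Incumbent gets 0.
- Moderate → Entrant plays Fight (best of 0, 5); Incumbent gets 4.
- Aggressive → Entrant plays Accommodate (best of 9, 2); Incumbent gets 5.
Incumbent's induced payoffs are 0, 4, 5, so Incumbent commits to Aggressive. Subgame-perfect outcome: (Aggressive, Accommodate) with payoffs (5, 9).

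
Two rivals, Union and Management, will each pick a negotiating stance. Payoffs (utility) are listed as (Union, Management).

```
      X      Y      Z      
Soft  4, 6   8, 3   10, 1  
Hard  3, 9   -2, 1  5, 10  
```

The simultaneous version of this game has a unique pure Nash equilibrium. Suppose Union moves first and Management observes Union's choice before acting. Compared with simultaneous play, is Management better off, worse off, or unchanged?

Management best-responds to each possible Union move:
- Soft → Management plays X (best of 6, 3, 1); Union gets 4.
- Hard → Management plays Z (best of 9, 1, 10); Union gets 5.
Union's induced payoffs are 4, 5, so Union commits to Hard. Subgame-perfect outcome: (Hard, Z) with payoffs (5, 10).
For the simultaneous game, intersect best replies.
Union's best replies: X→Soft; Y→Soft; Z→Soft.
Management's best replies: Soft→X; Hard→Z.
Only (Soft, X) has each player best-responding; Nash payoffs (4, 6).
Management earns 10 sequentially versus 6 at the Nash outcome: better off.

better off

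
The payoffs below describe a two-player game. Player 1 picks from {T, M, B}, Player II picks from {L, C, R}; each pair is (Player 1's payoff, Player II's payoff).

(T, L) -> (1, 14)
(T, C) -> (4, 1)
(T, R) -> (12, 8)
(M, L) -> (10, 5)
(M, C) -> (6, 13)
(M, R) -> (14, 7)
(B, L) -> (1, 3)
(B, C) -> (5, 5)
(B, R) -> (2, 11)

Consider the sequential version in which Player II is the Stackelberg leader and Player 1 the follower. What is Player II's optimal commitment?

Work backward from Player 1's decision.
- L → Player 1 plays M (best of 1, 10, 1); Player II gets 5.
- C → Player 1 plays M (best of 4, 6, 5); Player II gets 13.
- R → Player 1 plays M (best of 12, 14, 2); Player II gets 7.
Player II's induced payoffs are 5, 13, 7, so Player II commits to C. Subgame-perfect outcome: (M, C) with payoffs (6, 13).

C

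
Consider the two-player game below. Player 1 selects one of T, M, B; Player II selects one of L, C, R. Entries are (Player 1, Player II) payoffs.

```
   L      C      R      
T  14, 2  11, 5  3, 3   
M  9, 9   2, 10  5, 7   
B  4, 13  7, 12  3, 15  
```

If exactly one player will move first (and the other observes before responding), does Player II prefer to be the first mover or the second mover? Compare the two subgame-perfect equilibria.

If Player 1 leads: Player II's best replies are T→C, M→C, B→R; Player 1's induced payoffs 11, 2, 3; outcome (T, C), payoffs (11, 5).
If Player II leads: Player 1's best replies are L→T, C→T, R→M; Player II's induced payoffs 2, 5, 7; outcome (M, R), payoffs (5, 7).
Player II gets 7 moving first and 5 moving second, so Player II prefers to move first.

first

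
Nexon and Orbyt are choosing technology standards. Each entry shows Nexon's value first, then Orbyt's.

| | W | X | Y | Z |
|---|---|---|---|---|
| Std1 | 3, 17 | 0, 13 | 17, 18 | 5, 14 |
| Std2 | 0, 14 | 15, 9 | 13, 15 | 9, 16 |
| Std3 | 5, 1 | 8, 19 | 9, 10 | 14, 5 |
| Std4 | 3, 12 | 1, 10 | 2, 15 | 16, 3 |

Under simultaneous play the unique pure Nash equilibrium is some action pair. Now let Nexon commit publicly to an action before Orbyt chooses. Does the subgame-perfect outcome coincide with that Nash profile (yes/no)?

yes

Work backward from Orbyt's decision.
- Std1: Orbyt compares 17, 13, 18, 14 and picks Y; Nexon would get 17.
- Std2: Orbyt compares 14, 9, 15, 16 and picks Z; Nexon would get 9.
- Std3: Orbyt compares 1, 19, 10, 5 and picks X; Nexon would get 8.
- Std4: Orbyt compares 12, 10, 15, 3 and picks Y; Nexon would get 2.
Maximizing over 17, 9, 8, 2, Nexon chooses Std1. Subgame-perfect outcome: (Std1, Y) with payoffs (17, 18).
Under simultaneous play:
Nexon's best replies: W→Std3; X→Std2; Y→Std1; Z→Std4.
Orbyt's best replies: Std1→Y; Std2→Z; Std3→X; Std4→Y.
Only (Std1, Y) has each player best-responding; Nash payoffs (17, 18).
Sequential outcome (Std1, Y) coincides with the Nash profile (Std1, Y).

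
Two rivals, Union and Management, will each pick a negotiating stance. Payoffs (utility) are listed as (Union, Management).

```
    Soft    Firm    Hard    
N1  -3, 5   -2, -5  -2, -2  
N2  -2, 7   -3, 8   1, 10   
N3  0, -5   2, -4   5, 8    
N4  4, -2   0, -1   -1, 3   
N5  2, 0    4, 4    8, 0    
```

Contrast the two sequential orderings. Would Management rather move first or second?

If Union leads: Management's best replies are N1→Soft, N2→Hard, N3→Hard, N4→Hard, N5→Firm; Union's induced payoffs -3, 1, 5, -1, 4; outcome (N3, Hard), payoffs (5, 8).
If Management leads: Union's best replies are Soft→N4, Firm→N5, Hard→N5; Management's induced payoffs -2, 4, 0; outcome (N5, Firm), payoffs (4, 4).
Management gets 4 moving first and 8 moving second, so Management prefers to move second.

second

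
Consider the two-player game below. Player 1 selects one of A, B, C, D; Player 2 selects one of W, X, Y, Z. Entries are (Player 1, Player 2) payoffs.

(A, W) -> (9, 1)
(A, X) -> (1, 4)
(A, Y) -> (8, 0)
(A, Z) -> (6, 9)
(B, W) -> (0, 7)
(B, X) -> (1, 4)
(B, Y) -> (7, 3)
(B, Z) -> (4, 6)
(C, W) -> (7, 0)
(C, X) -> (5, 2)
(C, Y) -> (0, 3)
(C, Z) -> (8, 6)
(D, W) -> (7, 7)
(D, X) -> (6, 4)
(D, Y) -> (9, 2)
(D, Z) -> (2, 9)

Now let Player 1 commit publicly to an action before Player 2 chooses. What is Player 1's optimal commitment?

C

Player 2 best-responds to each possible Player 1 move:
- A → Player 2 plays Z (best of 1, 4, 0, 9); Player 1 gets 6.
- B → Player 2 plays W (best of 7, 4, 3, 6); Player 1 gets 0.
- C → Player 2 plays Z (best of 0, 2, 3, 6); Player 1 gets 8.
- D → Player 2 plays Z (best of 7, 4, 2, 9); Player 1 gets 2.
Among 6, 0, 8, 2, the best is 8 at C. Subgame-perfect outcome: (C, Z) with payoffs (8, 6).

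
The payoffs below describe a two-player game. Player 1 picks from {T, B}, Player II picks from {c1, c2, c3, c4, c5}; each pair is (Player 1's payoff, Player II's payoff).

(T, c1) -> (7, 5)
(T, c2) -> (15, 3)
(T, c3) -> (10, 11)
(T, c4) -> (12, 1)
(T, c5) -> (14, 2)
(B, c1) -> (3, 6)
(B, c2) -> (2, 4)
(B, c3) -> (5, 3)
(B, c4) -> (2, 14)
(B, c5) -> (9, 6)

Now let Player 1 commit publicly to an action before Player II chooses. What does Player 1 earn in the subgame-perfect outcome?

Solve by backward induction (Player 1 leads).
- T → Player II plays c3 (best of 5, 3, 11, 1, 2); Player 1 gets 10.
- B → Player II plays c4 (best of 6, 4, 3, 14, 6); Player 1 gets 2.
Among 10, 2, the best is 10 at T. Subgame-perfect outcome: (T, c3) with payoffs (10, 11).

10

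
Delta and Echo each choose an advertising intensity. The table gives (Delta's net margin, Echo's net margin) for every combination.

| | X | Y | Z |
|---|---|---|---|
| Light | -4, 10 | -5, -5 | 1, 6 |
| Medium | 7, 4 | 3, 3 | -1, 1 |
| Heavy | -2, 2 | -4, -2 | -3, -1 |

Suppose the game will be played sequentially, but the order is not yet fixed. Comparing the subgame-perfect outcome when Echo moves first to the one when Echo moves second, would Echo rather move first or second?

If Delta leads: Echo's best replies are Light→X, Medium→X, Heavy→X; Delta's induced payoffs -4, 7, -2; outcome (Medium, X), payoffs (7, 4).
If Echo leads: Delta's best replies are X→Medium, Y→Medium, Z→Light; Echo's induced payoffs 4, 3, 6; outcome (Light, Z), payoffs (1, 6).
Echo gets 6 moving first and 4 moving second, so Echo prefers to move first.

first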